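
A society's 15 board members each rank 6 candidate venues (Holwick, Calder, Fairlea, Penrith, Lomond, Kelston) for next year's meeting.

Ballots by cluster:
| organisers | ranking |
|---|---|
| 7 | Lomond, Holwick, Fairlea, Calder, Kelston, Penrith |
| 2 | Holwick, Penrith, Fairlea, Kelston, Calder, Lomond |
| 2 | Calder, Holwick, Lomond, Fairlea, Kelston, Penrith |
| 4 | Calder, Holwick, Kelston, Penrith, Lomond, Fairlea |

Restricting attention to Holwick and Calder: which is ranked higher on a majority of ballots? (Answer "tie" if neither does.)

Ballots ranking Holwick above Calder: 7 + 2 = 9.
Ballots ranking Calder above Holwick: 15 − 9 = 6.
Holwick wins the head-to-head 9–6.

Holwick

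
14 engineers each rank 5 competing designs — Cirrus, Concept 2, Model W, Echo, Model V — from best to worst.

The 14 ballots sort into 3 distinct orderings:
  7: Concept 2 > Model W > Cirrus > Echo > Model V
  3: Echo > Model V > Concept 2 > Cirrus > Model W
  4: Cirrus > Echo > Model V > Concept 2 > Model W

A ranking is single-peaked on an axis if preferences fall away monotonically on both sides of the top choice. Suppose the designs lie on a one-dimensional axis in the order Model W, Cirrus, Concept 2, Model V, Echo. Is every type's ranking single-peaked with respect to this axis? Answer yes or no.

Axis positions: Model W=1, Cirrus=2, Concept 2=3, Model V=4, Echo=5.
Type 1: ranking walks positions 3-1-2-5-4; Model W is ranked above Cirrus even though Cirrus lies between Model W and the peak Concept 2 on the axis — preferences dip and rise again. Not single-peaked.
Type 2 (peak Echo at position 5): ranking walks positions 5-4-3-2-1, expanding outward from the peak — single-peaked.
Type 3: ranking walks positions 2-5-4-3-1; Echo is ranked above Concept 2 even though Concept 2 lies between Echo and the peak Cirrus on the axis — preferences dip and rise again. Not single-peaked.
Type 1 violates single-peakedness, so the profile is not single-peaked on this axis.

no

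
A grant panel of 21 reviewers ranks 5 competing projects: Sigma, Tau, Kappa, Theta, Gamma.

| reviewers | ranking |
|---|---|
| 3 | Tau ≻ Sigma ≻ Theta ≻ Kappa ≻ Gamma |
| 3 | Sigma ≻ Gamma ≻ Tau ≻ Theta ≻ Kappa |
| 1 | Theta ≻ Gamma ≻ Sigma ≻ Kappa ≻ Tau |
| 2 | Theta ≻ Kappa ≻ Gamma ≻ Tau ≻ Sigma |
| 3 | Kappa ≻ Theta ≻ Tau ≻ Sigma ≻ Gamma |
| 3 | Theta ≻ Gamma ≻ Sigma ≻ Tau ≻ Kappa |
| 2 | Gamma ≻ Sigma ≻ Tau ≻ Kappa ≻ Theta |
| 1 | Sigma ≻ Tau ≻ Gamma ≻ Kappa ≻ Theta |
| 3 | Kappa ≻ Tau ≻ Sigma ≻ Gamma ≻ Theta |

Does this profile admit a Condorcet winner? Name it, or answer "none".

Pairwise majorities:
Sigma vs Tau: Sigma is ranked higher on 3+1+3+2+1 = 10 ballots, Tau on 11. Tau wins 11–10.
Sigma vs Kappa: 3+3+1+3+2+1 = 13 for Sigma, 8 for Kappa — Sigma by 13–8.
Sigma vs Theta: Sigma is ranked higher on 3+3+2+1+3 = 12 ballots, Theta on 9. Sigma wins 12–9.
Sigma vs Gamma: Sigma is ranked higher on 3+3+3+1+3 = 13 ballots, Gamma on 8. Sigma wins 13–8.
Tau vs Kappa: 3+3+3+2+1 = 12 for Tau, 9 for Kappa — Tau by 12–9.
Tau vs Theta: Tau preferred on 3+3+2+1+3 = 12 ballots; Tau wins 12–9.
Tau vs Gamma: Tau is ranked higher on 3+3+1+3 = 10 ballots, Gamma on 11. Gamma wins 11–10.
Kappa vs Theta: 9 to 12, Theta.
Kappa vs Gamma: 3+2+3+3 = 11 for Kappa, 10 for Gamma — Kappa by 11–10.
Theta vs Gamma: 3+1+2+3+3 = 12 for Theta, 9 for Gamma — Theta by 12–9.
Every project loses at least once (Sigma loses to Tau; Tau loses to Gamma; Kappa loses to Sigma; Theta loses to Sigma; Gamma loses to Sigma). The majority relation contains the cycle Sigma → Gamma → Tau → Sigma, so there is no Condorcet winner.

none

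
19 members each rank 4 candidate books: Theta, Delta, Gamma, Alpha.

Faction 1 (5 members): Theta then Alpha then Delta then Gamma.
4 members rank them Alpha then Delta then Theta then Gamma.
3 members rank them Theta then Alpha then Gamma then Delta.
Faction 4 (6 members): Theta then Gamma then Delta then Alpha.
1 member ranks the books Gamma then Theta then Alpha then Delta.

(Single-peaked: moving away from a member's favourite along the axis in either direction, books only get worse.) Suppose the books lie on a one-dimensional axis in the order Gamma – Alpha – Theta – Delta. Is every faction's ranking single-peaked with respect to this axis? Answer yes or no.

Axis positions: Gamma=1, Alpha=2, Theta=3, Delta=4.
Faction 1 (peak Theta at position 3): ranking walks positions 3-2-4-1, expanding outward from the peak — single-peaked.
Faction 2: ranking walks positions 2-4-3-1; Delta is ranked above Theta even though Theta lies between Delta and the peak Alpha on the axis — preferences dip and rise again. Not single-peaked.
Faction 3 (peak Theta at position 3): ranking walks positions 3-2-1-4, expanding outward from the peak — single-peaked.
Faction 4: ranking walks positions 3-1-4-2; Gamma is ranked above Alpha even though Alpha lies between Gamma and the peak Theta on the axis — preferences dip and rise again. Not single-peaked.
Faction 5: ranking walks positions 1-3-2-4; Theta is ranked above Alpha even though Alpha lies between Theta and the peak Gamma on the axis — preferences dip and rise again. Not single-peaked.
Faction 2 violates single-peakedness, so the profile is not single-peaked on this axis.

no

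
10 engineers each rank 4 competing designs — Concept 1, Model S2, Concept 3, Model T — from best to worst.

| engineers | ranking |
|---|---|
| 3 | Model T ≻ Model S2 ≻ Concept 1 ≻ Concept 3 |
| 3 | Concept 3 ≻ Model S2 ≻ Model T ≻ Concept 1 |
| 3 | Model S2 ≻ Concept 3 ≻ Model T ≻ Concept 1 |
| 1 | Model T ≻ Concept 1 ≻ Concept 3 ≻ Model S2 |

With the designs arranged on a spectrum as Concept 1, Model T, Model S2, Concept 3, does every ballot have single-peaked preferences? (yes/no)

Axis positions: Concept 1=1, Model T=2, Model S2=3, Concept 3=4.
Bloc 1 (peak Model T at position 2): ranking walks positions 2-3-1-4, expanding outward from the peak — single-peaked.
Bloc 2 (peak Concept 3 at position 4): ranking walks positions 4-3-2-1, expanding outward from the peak — single-peaked.
Bloc 3 (peak Model S2 at position 3): ranking walks positions 3-4-2-1, expanding outward from the peak — single-peaked.
Bloc 4: ranking walks positions 2-1-4-3; Concept 3 is ranked above Model S2 even though Model S2 lies between Concept 3 and the peak Model T on the axis — preferences dip and rise again. Not single-peaked.
Bloc 4 violates single-peakedness, so the profile is not single-peaked on this axis.

no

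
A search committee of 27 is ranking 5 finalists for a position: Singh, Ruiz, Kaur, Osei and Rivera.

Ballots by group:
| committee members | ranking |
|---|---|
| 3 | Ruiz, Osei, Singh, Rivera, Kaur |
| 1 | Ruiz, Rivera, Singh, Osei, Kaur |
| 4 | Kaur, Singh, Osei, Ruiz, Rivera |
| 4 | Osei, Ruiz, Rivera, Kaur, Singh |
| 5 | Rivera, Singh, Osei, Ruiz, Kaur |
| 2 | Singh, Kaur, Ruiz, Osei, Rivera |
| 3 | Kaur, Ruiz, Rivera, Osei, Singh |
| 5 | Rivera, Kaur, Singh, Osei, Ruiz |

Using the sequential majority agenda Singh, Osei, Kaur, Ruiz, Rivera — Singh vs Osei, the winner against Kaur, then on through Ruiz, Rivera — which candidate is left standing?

Rivera

Round 1: Singh vs Osei — 17–10, Singh advances.
Round 2: Singh vs Kaur — 11–16, Kaur advances.
Round 3: Kaur vs Ruiz — 14–13, Kaur advances.
Round 4: Kaur vs Rivera — 9–18, Rivera advances.
Rivera survives the agenda.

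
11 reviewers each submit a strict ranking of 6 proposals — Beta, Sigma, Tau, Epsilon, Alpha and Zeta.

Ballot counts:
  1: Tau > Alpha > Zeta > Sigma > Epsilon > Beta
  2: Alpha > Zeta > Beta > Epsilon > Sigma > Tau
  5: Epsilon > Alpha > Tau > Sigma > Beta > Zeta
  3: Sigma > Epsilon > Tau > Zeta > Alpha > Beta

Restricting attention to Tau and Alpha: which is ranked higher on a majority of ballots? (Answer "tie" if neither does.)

Ballots ranking Tau above Alpha: 1 + 3 = 4.
Ballots ranking Alpha above Tau: 11 − 4 = 7.
Alpha wins the head-to-head 7–4.

Alpha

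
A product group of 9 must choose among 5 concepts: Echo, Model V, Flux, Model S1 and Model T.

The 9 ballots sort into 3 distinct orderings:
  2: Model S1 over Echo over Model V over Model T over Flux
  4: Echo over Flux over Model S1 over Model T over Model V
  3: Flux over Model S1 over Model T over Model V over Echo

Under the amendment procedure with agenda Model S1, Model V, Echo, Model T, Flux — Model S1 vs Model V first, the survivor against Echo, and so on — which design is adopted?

Round 1: Model S1 vs Model V — 9–0, Model S1 advances.
Round 2: Model S1 vs Echo — 5–4, Model S1 advances.
Round 3: Model S1 vs Model T — 9–0, Model S1 advances.
Round 4: Model S1 vs Flux — 2–7, Flux advances.
The agenda winner is Flux.

Flux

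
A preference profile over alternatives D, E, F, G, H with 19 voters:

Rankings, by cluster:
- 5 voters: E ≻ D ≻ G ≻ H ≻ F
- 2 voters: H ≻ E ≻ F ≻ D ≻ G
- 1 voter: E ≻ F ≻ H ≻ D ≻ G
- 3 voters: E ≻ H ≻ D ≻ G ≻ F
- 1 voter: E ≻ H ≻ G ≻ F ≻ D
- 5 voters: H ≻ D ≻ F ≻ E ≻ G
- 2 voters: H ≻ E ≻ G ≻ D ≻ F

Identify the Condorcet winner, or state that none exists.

E

Head-to-head results (19 voters):
D vs E: E wins 14–5.
D vs F: D wins 15–4.
D vs G: D wins 16–3.
D–H: H 14–5.
E vs F: E wins 14–5.
E vs G: E, 19–0.
E vs H: E, 10–9.
F vs G: G, 11–8.
F–H: H 18–1.
G–H: H 14–5.
Only E has no losses; E is the Condorcet winner.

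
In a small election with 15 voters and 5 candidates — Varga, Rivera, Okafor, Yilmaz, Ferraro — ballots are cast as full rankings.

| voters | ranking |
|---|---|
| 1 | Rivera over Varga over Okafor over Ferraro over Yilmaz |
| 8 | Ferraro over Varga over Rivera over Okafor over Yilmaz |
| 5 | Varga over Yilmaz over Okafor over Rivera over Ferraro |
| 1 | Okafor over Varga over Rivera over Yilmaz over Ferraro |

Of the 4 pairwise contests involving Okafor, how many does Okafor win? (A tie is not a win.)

Okafor against each rival (15 voters):
Okafor vs Varga: Varga wins 14–1.
Okafor vs Rivera: 6 to 9, Rivera.
Okafor–Yilmaz: Okafor 10–5.
Okafor–Ferraro: Ferraro 8–7.
Okafor beats Yilmaz; loses to Varga, Rivera, Ferraro — 1 pairwise win.

1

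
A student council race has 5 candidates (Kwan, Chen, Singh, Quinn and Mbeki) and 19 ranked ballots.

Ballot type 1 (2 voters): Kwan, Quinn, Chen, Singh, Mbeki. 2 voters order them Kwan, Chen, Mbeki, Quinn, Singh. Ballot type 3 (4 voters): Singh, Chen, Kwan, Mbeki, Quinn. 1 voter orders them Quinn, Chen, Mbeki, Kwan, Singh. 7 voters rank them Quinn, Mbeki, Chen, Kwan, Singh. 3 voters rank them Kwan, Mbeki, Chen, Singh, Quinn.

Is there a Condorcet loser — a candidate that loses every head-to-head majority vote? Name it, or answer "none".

Pairwise majorities:
Kwan vs Chen: Chen, 12–7.
Kwan vs Singh: 2+2+1+7+3 = 15 for Kwan, 4 for Singh — Kwan by 15–4.
Kwan vs Quinn: Kwan wins 11–8.
Kwan vs Mbeki: Kwan wins 11–8.
Chen vs Singh: Chen, 15–4.
Chen vs Quinn: 9 to 10, Quinn.
Chen vs Mbeki: 9 to 10, Mbeki.
Singh vs Quinn: Quinn wins 12–7.
Singh vs Mbeki: 6 to 13, Mbeki.
Quinn–Mbeki: Quinn 10–9.
Only Singh has no wins; Singh is the Condorcet loser.

Singh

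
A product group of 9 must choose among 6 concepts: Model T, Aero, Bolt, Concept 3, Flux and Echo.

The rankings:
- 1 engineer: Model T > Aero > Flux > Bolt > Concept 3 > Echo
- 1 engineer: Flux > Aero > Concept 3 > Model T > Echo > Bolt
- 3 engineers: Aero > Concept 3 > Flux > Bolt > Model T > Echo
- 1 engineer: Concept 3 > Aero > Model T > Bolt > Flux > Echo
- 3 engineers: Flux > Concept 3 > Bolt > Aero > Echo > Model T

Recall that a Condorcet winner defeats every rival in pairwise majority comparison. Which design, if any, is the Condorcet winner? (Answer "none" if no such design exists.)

Aero

Check each pair by majority over 9 ballots:
Model T vs Aero: 1 for Model T, 8 for Aero — Aero by 8–1.
Model T vs Bolt: Model T preferred on 1+1+1 = 3 ballots; Bolt wins 6–3.
Model T vs Concept 3: 1 for Model T, 8 for Concept 3 — Concept 3 by 8–1.
Model T vs Flux: 1+1 = 2 for Model T, 7 for Flux — Flux by 7–2.
Model T vs Echo: Model T preferred on 1+1+3+1 = 6 ballots; Model T wins 6–3.
Aero vs Bolt: 6 to 3, Aero.
Aero vs Concept 3: 1+1+3 = 5 for Aero, 4 for Concept 3 — Aero by 5–4.
Aero vs Flux: Aero is ranked higher on 1+3+1 = 5 ballots, Flux on 4. Aero wins 5–4.
Aero vs Echo: 1+1+3+1+3 = 9 for Aero, 0 for Echo — Aero by 9–0.
Bolt vs Concept 3: Bolt preferred on 1 ballot; Concept 3 wins 8–1.
Bolt vs Flux: Bolt is ranked higher on 1 ballot, Flux on 8. Flux wins 8–1.
Bolt vs Echo: Bolt preferred on 1+3+1+3 = 8 ballots; Bolt wins 8–1.
Concept 3 vs Flux: 4 to 5, Flux.
Concept 3 vs Echo: Concept 3 is ranked higher on 1+1+3+1+3 = 9 ballots, Echo on 0. Concept 3 wins 9–0.
Flux vs Echo: 9 to 0, Flux.
Aero defeats every rival head-to-head and is the Condorcet winner.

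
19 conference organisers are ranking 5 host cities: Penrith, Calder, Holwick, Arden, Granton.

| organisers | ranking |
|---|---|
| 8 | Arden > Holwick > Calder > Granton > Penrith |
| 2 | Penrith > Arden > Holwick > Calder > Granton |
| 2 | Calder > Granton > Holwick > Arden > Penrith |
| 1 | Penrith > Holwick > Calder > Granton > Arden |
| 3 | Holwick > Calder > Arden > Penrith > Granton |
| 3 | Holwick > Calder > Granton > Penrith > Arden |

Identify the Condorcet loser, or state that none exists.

Head-to-head results (19 organisers):
Penrith vs Calder: 2+1 = 3 for Penrith, 16 for Calder — Calder by 16–3.
Penrith vs Holwick: Holwick, 16–3.
Penrith vs Arden: 6 to 13, Arden.
Penrith vs Granton: Granton wins 13–6.
Calder–Holwick: Holwick 17–2.
Calder vs Arden: Arden, 10–9.
Calder vs Granton: Calder is ranked higher on 8+2+2+1+3+3 = 19 ballots, Granton on 0. Calder wins 19–0.
Holwick vs Arden: Arden, 10–9.
Holwick vs Granton: 8+2+1+3+3 = 17 for Holwick, 2 for Granton — Holwick by 17–2.
Arden vs Granton: 8+2+3 = 13 for Arden, 6 for Granton — Arden by 13–6.
Penrith loses to every other city — it is the Condorcet loser.

Penrith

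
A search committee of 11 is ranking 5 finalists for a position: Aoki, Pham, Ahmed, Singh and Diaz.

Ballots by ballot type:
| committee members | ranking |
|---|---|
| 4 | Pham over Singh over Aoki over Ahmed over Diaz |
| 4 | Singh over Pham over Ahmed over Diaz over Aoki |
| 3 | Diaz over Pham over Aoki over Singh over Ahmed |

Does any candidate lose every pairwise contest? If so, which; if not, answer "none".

Head-to-head results (11 committee members):
Aoki vs Pham: Pham wins 11–0.
Aoki–Ahmed: Aoki 7–4.
Aoki vs Singh: Singh, 8–3.
Aoki vs Diaz: Diaz wins 7–4.
Pham vs Ahmed: 4+4+3 = 11 for Pham, 0 for Ahmed — Pham by 11–0.
Pham–Singh: Pham 7–4.
Pham vs Diaz: 4+4 = 8 for Pham, 3 for Diaz — Pham by 8–3.
Ahmed vs Singh: Singh, 11–0.
Ahmed vs Diaz: Ahmed preferred on 4+4 = 8 ballots; Ahmed wins 8–3.
Singh vs Diaz: 4+4 = 8 for Singh, 3 for Diaz — Singh by 8–3.
Every candidate wins at least one matchup (Aoki beats Ahmed; Pham beats Aoki; Ahmed beats Diaz; Singh beats Aoki; Diaz beats Aoki), so there is no Condorcet loser.

none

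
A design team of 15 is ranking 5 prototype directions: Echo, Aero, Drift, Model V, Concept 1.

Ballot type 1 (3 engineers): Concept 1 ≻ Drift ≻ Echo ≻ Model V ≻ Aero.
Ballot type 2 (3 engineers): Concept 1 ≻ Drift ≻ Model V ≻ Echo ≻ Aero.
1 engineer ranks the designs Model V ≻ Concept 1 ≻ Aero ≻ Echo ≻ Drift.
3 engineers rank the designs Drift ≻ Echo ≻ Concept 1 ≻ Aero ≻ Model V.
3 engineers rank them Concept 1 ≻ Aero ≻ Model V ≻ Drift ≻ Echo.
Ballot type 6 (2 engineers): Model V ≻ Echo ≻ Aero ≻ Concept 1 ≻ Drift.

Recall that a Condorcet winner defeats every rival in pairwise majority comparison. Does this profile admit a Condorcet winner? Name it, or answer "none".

Concept 1

Head-to-head results (15 engineers):
Echo–Aero: Echo 11–4.
Echo vs Drift: Drift wins 12–3.
Echo–Model V: Model V 9–6.
Echo vs Concept 1: Concept 1 wins 10–5.
Aero–Drift: Drift 9–6.
Aero vs Model V: Model V, 9–6.
Aero vs Concept 1: Concept 1 wins 13–2.
Drift vs Model V: Drift, 9–6.
Drift vs Concept 1: Concept 1 wins 12–3.
Model V vs Concept 1: Concept 1 wins 12–3.
Concept 1 beats each of Echo, Aero, Drift, Model V — Concept 1 is the Condorcet winner.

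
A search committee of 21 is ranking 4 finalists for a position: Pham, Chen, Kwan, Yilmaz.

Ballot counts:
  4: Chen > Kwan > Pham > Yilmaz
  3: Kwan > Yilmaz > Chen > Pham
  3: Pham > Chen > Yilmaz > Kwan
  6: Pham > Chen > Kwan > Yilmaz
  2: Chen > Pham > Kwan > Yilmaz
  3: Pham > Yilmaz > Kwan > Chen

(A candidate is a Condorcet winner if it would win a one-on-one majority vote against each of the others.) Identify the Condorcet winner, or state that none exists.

Check each pair by majority over 21 ballots:
Pham vs Chen: 3+6+3 = 12 for Pham, 9 for Chen — Pham by 12–9.
Pham vs Kwan: Pham preferred on 3+6+2+3 = 14 ballots; Pham wins 14–7.
Pham vs Yilmaz: Pham preferred on 4+3+6+2+3 = 18 ballots; Pham wins 18–3.
Chen vs Kwan: 15 to 6, Chen.
Chen vs Yilmaz: 15 to 6, Chen.
Kwan vs Yilmaz: 15 to 6, Kwan.
Only Pham has no losses; Pham is the Condorcet winner.

Pham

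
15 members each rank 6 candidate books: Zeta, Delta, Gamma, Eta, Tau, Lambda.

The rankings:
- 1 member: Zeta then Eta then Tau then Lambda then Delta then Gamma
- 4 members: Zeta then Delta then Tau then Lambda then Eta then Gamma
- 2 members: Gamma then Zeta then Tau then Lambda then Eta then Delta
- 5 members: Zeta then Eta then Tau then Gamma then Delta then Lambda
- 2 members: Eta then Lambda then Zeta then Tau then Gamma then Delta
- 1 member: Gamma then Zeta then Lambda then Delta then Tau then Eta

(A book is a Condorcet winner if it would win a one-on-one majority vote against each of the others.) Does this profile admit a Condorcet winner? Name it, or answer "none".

Zeta

Check each pair by majority over 15 ballots:
Zeta–Delta: Zeta 15–0.
Zeta–Gamma: Zeta 12–3.
Zeta vs Eta: Zeta wins 13–2.
Zeta vs Tau: Zeta, 15–0.
Zeta vs Lambda: Zeta, 13–2.
Delta vs Gamma: Gamma wins 10–5.
Delta vs Eta: Eta wins 10–5.
Delta vs Tau: Tau wins 10–5.
Delta vs Lambda: Delta, 9–6.
Gamma vs Eta: Eta, 12–3.
Gamma vs Tau: Tau wins 12–3.
Gamma–Lambda: Gamma 8–7.
Eta vs Tau: Eta wins 8–7.
Eta–Lambda: Eta 8–7.
Tau vs Lambda: Tau wins 12–3.
Zeta beats each of Delta, Gamma, Eta, Tau, Lambda — Zeta is the Condorcet winner.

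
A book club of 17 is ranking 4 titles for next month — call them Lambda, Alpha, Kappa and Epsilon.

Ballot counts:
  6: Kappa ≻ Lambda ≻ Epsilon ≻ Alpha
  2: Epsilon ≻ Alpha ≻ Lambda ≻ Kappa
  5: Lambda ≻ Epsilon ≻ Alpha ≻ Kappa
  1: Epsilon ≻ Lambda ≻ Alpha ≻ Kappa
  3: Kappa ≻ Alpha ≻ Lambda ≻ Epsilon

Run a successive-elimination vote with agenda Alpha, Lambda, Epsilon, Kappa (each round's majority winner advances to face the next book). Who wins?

Round 1: Alpha vs Lambda — 5–12, Lambda advances.
Round 2: Lambda vs Epsilon — 14–3, Lambda advances.
Round 3: Lambda vs Kappa — 8–9, Kappa advances.
The agenda winner is Kappa.

Kappa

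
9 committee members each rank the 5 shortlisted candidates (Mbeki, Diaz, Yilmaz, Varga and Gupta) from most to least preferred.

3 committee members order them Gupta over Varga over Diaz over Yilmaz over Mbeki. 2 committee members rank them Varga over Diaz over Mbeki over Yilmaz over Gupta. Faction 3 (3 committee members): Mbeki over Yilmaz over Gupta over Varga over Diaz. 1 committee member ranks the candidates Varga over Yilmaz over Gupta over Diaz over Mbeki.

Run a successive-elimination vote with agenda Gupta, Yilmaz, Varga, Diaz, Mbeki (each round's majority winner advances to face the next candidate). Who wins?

Round 1: Gupta vs Yilmaz — 3–6, Yilmaz advances.
Round 2: Yilmaz vs Varga — 3–6, Varga advances.
Round 3: Varga vs Diaz — 9–0, Varga advances.
Round 4: Varga vs Mbeki — 6–3, Varga advances.
Varga survives the agenda.

Varga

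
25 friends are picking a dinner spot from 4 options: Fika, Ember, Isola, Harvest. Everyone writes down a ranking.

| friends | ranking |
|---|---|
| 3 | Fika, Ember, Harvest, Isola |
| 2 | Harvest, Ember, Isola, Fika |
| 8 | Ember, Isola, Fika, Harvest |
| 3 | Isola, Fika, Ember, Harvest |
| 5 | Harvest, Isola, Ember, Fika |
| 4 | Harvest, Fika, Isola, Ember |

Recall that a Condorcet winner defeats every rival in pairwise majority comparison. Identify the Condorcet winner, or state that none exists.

Ember

Pairwise majorities:
Fika–Ember: Ember 15–10.
Fika vs Isola: Isola, 18–7.
Fika vs Harvest: Fika, 14–11.
Ember vs Isola: 13 to 12, Ember.
Ember vs Harvest: Ember wins 14–11.
Isola vs Harvest: 11 to 14, Harvest.
Ember defeats every rival head-to-head and is the Condorcet winner.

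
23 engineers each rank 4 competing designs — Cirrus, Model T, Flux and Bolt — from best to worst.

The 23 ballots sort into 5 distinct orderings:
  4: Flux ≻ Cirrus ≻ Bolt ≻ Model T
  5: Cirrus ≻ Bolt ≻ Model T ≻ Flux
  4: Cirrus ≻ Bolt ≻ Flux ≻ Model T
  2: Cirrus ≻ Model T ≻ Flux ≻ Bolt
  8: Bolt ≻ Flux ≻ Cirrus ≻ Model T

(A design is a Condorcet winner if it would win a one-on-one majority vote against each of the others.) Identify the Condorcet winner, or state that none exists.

none

Pairwise majorities:
Cirrus vs Model T: Cirrus wins 23–0.
Cirrus–Flux: Flux 12–11.
Cirrus–Bolt: Cirrus 15–8.
Model T vs Flux: Flux wins 16–7.
Model T vs Bolt: Bolt, 21–2.
Flux vs Bolt: Bolt, 17–6.
Every design loses at least once (Cirrus loses to Flux; Model T loses to Cirrus; Flux loses to Bolt; Bolt loses to Cirrus). The majority relation contains the cycle Cirrus > Bolt > Flux > Cirrus, so there is no Condorcet winner.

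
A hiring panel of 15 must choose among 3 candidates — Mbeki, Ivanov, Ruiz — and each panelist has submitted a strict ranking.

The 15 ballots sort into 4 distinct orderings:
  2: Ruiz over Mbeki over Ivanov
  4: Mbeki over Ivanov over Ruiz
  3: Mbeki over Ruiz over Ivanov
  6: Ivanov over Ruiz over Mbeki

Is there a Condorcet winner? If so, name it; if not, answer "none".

none

Check each pair by majority over 15 ballots:
Mbeki–Ivanov: Mbeki 9–6.
Mbeki vs Ruiz: Ruiz wins 8–7.
Ivanov–Ruiz: Ivanov 10–5.
No candidate is unbeaten: Mbeki loses to Ruiz; Ivanov loses to Mbeki; Ruiz loses to Ivanov. In particular Mbeki beats Ivanov beats Ruiz beats Mbeki is a majority cycle — no Condorcet winner exists.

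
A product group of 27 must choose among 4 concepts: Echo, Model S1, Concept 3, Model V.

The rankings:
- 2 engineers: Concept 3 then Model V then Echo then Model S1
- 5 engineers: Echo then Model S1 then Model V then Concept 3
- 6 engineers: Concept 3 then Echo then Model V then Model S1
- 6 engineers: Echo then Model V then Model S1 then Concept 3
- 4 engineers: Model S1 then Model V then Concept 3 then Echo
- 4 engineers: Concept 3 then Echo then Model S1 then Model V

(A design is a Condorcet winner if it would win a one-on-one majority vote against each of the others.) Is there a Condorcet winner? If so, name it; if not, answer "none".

Pairwise majorities:
Echo vs Model S1: 2+5+6+6+4 = 23 for Echo, 4 for Model S1 — Echo by 23–4.
Echo vs Concept 3: 5+6 = 11 for Echo, 16 for Concept 3 — Concept 3 by 16–11.
Echo vs Model V: 5+6+6+4 = 21 for Echo, 6 for Model V — Echo by 21–6.
Model S1 vs Concept 3: 15 to 12, Model S1.
Model S1 vs Model V: Model S1 preferred on 5+4+4 = 13 ballots; Model V wins 14–13.
Concept 3 vs Model V: Concept 3 is ranked higher on 2+6+4 = 12 ballots, Model V on 15. Model V wins 15–12.
Each design drops at least one matchup (Echo loses to Concept 3; Model S1 loses to Echo; Concept 3 loses to Model S1; Model V loses to Echo); the cycle Echo beats Model S1 beats Concept 3 beats Echo rules out a Condorcet winner.

none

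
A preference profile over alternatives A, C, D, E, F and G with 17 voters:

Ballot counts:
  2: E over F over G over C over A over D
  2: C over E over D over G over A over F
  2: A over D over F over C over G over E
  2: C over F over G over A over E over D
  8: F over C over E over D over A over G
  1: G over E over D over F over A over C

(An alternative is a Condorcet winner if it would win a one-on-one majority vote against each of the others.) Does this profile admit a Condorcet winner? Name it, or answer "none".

Head-to-head results (17 voters):
A–C: C 14–3.
A vs D: D, 11–6.
A–E: E 13–4.
A vs F: F wins 13–4.
A vs G: A, 10–7.
C–D: C 14–3.
C–E: C 14–3.
C vs F: F, 13–4.
C–G: C 14–3.
D vs E: E, 15–2.
D vs F: F wins 12–5.
D vs G: D wins 12–5.
E vs F: F, 12–5.
E vs G: E wins 12–5.
F–G: F 14–3.
F beats each of A, C, D, E, G — F is the Condorcet winner.

F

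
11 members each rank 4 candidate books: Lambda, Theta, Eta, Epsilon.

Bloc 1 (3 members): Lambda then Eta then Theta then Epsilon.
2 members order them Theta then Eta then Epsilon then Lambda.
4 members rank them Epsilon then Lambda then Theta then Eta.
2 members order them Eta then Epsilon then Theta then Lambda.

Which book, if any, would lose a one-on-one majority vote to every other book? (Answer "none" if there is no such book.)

Pairwise majorities:
Lambda vs Theta: 3+4 = 7 for Lambda, 4 for Theta — Lambda by 7–4.
Lambda–Eta: Lambda 7–4.
Lambda vs Epsilon: 3 to 8, Epsilon.
Theta vs Eta: Theta wins 6–5.
Theta vs Epsilon: Theta is ranked higher on 3+2 = 5 ballots, Epsilon on 6. Epsilon wins 6–5.
Eta vs Epsilon: Eta is ranked higher on 3+2+2 = 7 ballots, Epsilon on 4. Eta wins 7–4.
No book is winless: Lambda beats Theta; Theta beats Eta; Eta beats Epsilon; Epsilon beats Lambda. There is no Condorcet loser.

none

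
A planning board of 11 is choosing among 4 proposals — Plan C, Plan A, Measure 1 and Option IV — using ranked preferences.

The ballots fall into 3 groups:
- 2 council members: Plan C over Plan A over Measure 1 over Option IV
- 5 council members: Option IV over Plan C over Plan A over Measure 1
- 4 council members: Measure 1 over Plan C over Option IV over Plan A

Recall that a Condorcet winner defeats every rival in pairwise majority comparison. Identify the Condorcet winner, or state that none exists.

Check each pair by majority over 11 ballots:
Plan C vs Plan A: Plan C is ranked higher on 2+5+4 = 11 ballots, Plan A on 0. Plan C wins 11–0.
Plan C vs Measure 1: 7 to 4, Plan C.
Plan C vs Option IV: 6 to 5, Plan C.
Plan A vs Measure 1: Plan A preferred on 2+5 = 7 ballots; Plan A wins 7–4.
Plan A vs Option IV: Plan A is ranked higher on 2 ballots, Option IV on 9. Option IV wins 9–2.
Measure 1 vs Option IV: 2+4 = 6 for Measure 1, 5 for Option IV — Measure 1 by 6–5.
Plan C wins every pairwise contest, so Plan C is the Condorcet winner.

Plan C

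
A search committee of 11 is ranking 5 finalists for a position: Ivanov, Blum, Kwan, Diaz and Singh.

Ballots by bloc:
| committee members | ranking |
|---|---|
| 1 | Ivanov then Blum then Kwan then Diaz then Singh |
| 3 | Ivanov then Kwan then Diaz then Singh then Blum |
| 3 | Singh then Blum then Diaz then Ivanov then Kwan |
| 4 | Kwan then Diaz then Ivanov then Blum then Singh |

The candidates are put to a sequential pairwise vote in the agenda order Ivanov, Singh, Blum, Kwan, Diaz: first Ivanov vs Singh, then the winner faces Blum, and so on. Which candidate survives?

Round 1: Ivanov vs Singh — 8–3, Ivanov advances.
Round 2: Ivanov vs Blum — 8–3, Ivanov advances.
Round 3: Ivanov vs Kwan — 7–4, Ivanov advances.
Round 4: Ivanov vs Diaz — 4–7, Diaz advances.
The agenda winner is Diaz.

Diaz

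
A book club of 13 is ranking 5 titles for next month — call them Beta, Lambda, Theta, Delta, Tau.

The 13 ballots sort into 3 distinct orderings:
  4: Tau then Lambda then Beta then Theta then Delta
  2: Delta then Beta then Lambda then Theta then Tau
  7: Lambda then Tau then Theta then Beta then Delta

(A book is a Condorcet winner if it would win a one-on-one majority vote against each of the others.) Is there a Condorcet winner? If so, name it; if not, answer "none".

Lambda

Check each pair by majority over 13 ballots:
Beta vs Lambda: Lambda, 11–2.
Beta vs Theta: Theta wins 7–6.
Beta–Delta: Beta 11–2.
Beta–Tau: Tau 11–2.
Lambda vs Theta: Lambda wins 13–0.
Lambda vs Delta: Lambda wins 11–2.
Lambda vs Tau: Lambda, 9–4.
Theta–Delta: Theta 11–2.
Theta vs Tau: Tau, 11–2.
Delta vs Tau: Tau wins 11–2.
Lambda wins every pairwise contest, so Lambda is the Condorcet winner.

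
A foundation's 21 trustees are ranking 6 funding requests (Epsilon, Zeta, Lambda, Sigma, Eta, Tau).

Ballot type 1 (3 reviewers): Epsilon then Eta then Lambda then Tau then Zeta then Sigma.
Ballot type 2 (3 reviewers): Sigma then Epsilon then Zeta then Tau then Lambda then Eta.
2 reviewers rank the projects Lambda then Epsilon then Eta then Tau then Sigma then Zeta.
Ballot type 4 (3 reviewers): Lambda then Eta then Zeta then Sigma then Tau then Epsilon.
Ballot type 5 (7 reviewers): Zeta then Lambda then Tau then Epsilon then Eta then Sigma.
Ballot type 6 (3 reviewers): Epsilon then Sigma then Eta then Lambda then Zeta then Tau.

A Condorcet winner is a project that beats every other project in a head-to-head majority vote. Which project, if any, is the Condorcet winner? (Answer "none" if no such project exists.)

Lambda

Head-to-head results (21 reviewers):
Epsilon vs Zeta: Epsilon is ranked higher on 3+3+2+3 = 11 ballots, Zeta on 10. Epsilon wins 11–10.
Epsilon vs Lambda: Epsilon is ranked higher on 3+3+3 = 9 ballots, Lambda on 12. Lambda wins 12–9.
Epsilon–Sigma: Epsilon 15–6.
Epsilon vs Eta: Epsilon preferred on 3+3+2+7+3 = 18 ballots; Epsilon wins 18–3.
Epsilon vs Tau: Epsilon wins 11–10.
Zeta vs Lambda: Lambda, 11–10.
Zeta vs Sigma: 13 to 8, Zeta.
Zeta–Eta: Eta 11–10.
Zeta–Tau: Zeta 16–5.
Lambda vs Sigma: Lambda, 15–6.
Lambda vs Eta: Lambda, 15–6.
Lambda–Tau: Lambda 18–3.
Sigma vs Eta: Eta wins 15–6.
Sigma vs Tau: Sigma preferred on 3+3+3 = 9 ballots; Tau wins 12–9.
Eta vs Tau: Eta wins 11–10.
Lambda wins every pairwise contest, so Lambda is the Condorcet winner.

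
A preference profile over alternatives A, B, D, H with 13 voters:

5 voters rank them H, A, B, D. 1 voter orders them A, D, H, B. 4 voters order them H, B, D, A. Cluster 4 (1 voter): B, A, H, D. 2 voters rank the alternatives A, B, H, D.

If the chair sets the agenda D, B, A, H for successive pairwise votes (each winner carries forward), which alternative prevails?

Round 1: D vs B — 1–12, B advances.
Round 2: B vs A — 5–8, A advances.
Round 3: A vs H — 4–9, H advances.
The agenda winner is H.

H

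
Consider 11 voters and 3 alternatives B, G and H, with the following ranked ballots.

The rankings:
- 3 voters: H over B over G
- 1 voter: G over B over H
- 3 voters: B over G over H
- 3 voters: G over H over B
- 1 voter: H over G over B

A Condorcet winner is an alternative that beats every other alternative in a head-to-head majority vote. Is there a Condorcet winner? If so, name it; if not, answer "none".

none

Head-to-head results (11 voters):
B vs G: 6 to 5, B.
B vs H: B is ranked higher on 1+3 = 4 ballots, H on 7. H wins 7–4.
G vs H: 1+3+3 = 7 for G, 4 for H — G by 7–4.
Each alternative drops at least one matchup (B loses to H; G loses to B; H loses to G); the cycle B beats G beats H beats B rules out a Condorcet winner.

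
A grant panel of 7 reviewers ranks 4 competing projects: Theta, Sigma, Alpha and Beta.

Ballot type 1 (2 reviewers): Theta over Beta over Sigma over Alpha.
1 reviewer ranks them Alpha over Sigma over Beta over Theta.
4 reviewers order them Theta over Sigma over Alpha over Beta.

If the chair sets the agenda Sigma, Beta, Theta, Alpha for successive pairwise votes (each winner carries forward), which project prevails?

Theta

Round 1: Sigma vs Beta — 5–2, Sigma advances.
Round 2: Sigma vs Theta — 1–6, Theta advances.
Round 3: Theta vs Alpha — 6–1, Theta advances.
The agenda winner is Theta.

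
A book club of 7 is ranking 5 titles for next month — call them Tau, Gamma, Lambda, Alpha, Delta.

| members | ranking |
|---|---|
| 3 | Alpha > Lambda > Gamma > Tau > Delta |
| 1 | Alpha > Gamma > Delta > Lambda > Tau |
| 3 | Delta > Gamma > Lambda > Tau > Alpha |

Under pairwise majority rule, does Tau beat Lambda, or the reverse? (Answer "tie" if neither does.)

No ballot ranks Tau above Lambda: 0.
Ballots ranking Lambda above Tau: 7 − 0 = 7.
Lambda wins the head-to-head 7–0.

Lambda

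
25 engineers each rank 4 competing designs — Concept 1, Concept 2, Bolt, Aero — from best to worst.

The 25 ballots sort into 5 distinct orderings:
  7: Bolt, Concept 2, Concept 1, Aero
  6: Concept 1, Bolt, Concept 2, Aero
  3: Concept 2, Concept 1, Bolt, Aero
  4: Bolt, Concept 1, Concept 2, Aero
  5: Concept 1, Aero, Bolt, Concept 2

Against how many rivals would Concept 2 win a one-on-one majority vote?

1

Concept 2 against each rival (25 engineers):
Concept 2 vs Concept 1: Concept 2 preferred on 7+3 = 10 ballots; Concept 1 wins 15–10.
Concept 2–Bolt: Bolt 22–3.
Concept 2–Aero: Concept 2 20–5.
Concept 2 beats Aero; loses to Concept 1, Bolt — 1 pairwise win.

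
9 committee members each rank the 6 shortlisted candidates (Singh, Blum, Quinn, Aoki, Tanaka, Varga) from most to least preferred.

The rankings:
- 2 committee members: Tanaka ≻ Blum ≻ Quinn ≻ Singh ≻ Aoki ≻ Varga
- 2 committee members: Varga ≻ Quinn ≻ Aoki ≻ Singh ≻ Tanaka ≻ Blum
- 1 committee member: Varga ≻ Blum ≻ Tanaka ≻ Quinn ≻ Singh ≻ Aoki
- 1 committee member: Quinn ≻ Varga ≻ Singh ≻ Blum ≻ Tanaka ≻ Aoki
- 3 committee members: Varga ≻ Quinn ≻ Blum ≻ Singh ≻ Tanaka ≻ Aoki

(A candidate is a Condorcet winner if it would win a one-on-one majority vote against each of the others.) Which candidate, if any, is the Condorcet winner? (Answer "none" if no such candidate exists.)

Pairwise majorities:
Singh–Blum: Blum 6–3.
Singh vs Quinn: Quinn, 9–0.
Singh–Aoki: Singh 7–2.
Singh vs Tanaka: Singh wins 6–3.
Singh vs Varga: Varga wins 7–2.
Blum–Quinn: Quinn 6–3.
Blum vs Aoki: Blum wins 7–2.
Blum–Tanaka: Blum 5–4.
Blum vs Varga: Varga, 7–2.
Quinn vs Aoki: Quinn, 9–0.
Quinn vs Tanaka: Quinn wins 6–3.
Quinn vs Varga: Varga wins 6–3.
Aoki–Tanaka: Tanaka 7–2.
Aoki vs Varga: Varga wins 7–2.
Tanaka–Varga: Varga 7–2.
Varga wins every pairwise contest, so Varga is the Condorcet winner.

Varga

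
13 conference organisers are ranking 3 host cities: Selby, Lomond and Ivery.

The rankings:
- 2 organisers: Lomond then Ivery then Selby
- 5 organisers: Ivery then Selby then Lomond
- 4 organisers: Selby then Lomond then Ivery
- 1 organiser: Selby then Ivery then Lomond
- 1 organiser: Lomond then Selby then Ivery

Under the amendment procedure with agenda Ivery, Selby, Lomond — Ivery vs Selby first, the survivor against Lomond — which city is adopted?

Lomond

Round 1: Ivery vs Selby — 7–6, Ivery advances.
Round 2: Ivery vs Lomond — 6–7, Lomond advances.
Lomond survives the agenda.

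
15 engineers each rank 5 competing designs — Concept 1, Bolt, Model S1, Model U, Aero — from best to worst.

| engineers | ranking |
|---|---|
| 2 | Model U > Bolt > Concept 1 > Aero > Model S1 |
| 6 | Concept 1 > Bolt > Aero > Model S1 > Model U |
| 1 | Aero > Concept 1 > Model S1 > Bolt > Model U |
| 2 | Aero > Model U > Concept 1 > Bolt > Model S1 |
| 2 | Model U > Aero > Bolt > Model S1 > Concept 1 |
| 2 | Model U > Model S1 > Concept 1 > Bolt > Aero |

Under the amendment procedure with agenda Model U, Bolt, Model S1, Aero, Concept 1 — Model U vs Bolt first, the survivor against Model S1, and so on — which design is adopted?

Concept 1

Round 1: Model U vs Bolt — 8–7, Model U advances.
Round 2: Model U vs Model S1 — 8–7, Model U advances.
Round 3: Model U vs Aero — 6–9, Aero advances.
Round 4: Aero vs Concept 1 — 5–10, Concept 1 advances.
Concept 1 survives the agenda.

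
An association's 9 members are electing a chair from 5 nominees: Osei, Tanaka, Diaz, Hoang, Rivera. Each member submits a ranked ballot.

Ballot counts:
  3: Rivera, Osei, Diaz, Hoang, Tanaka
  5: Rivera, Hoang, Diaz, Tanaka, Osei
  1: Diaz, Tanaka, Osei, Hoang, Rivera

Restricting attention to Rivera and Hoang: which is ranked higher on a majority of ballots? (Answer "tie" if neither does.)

Ballots ranking Rivera above Hoang: 3 + 5 = 8.
Ballots ranking Hoang above Rivera: 9 − 8 = 1.
Rivera wins the head-to-head 8–1.

Rivera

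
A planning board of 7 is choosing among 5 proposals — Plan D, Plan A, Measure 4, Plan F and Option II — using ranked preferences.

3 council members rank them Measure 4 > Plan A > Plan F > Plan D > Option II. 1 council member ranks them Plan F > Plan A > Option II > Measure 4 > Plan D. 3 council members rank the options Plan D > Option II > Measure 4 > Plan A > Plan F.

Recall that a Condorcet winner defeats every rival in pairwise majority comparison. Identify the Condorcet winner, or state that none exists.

none

Pairwise majorities:
Plan D vs Plan A: Plan D is ranked higher on 3 ballots, Plan A on 4. Plan A wins 4–3.
Plan D vs Measure 4: 3 to 4, Measure 4.
Plan D vs Plan F: 3 for Plan D, 4 for Plan F — Plan F by 4–3.
Plan D vs Option II: Plan D preferred on 3+3 = 6 ballots; Plan D wins 6–1.
Plan A vs Measure 4: 1 for Plan A, 6 for Measure 4 — Measure 4 by 6–1.
Plan A vs Plan F: Plan A preferred on 3+3 = 6 ballots; Plan A wins 6–1.
Plan A vs Option II: Plan A preferred on 3+1 = 4 ballots; Plan A wins 4–3.
Measure 4 vs Plan F: 6 to 1, Measure 4.
Measure 4 vs Option II: Measure 4 is ranked higher on 3 ballots, Option II on 4. Option II wins 4–3.
Plan F vs Option II: Plan F is ranked higher on 3+1 = 4 ballots, Option II on 3. Plan F wins 4–3.
Every option loses at least once (Plan D loses to Plan A; Plan A loses to Measure 4; Measure 4 loses to Option II; Plan F loses to Plan A; Option II loses to Plan D). The majority relation contains the cycle Plan D beats Option II beats Measure 4 beats Plan D, so there is no Condorcet winner.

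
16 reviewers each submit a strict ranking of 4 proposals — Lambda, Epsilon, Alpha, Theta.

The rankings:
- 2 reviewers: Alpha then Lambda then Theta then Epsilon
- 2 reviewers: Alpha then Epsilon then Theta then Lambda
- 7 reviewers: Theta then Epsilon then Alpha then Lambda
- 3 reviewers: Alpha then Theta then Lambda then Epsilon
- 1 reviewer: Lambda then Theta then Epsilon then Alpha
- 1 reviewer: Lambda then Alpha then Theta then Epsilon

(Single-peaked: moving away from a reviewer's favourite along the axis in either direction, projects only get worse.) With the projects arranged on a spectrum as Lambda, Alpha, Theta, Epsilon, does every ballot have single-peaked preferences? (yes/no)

Axis positions: Lambda=1, Alpha=2, Theta=3, Epsilon=4.
Group 1 (peak Alpha at position 2): ranking walks positions 2-1-3-4, expanding outward from the peak — single-peaked.
Group 2: ranking walks positions 2-4-3-1; Epsilon is ranked above Theta even though Theta lies between Epsilon and the peak Alpha on the axis — preferences dip and rise again. Not single-peaked.
Group 3 (peak Theta at position 3): ranking walks positions 3-4-2-1, expanding outward from the peak — single-peaked.
Group 4 (peak Alpha at position 2): ranking walks positions 2-3-1-4, expanding outward from the peak — single-peaked.
Group 5: ranking walks positions 1-3-4-2; Theta is ranked above Alpha even though Alpha lies between Theta and the peak Lambda on the axis — preferences dip and rise again. Not single-peaked.
Group 6 (peak Lambda at position 1): ranking walks positions 1-2-3-4, expanding outward from the peak — single-peaked.
Group 2 violates single-peakedness, so the profile is not single-peaked on this axis.

no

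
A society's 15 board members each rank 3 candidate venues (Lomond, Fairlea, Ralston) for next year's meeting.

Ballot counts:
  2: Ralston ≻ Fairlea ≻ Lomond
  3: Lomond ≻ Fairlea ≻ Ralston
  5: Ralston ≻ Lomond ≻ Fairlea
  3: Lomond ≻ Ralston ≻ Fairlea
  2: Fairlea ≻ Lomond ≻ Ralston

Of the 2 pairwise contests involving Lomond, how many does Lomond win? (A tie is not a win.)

2

Lomond against each rival (15 organisers):
Lomond vs Fairlea: Lomond, 11–4.
Lomond–Ralston: Lomond 8–7.
Lomond beats Fairlea, Ralston — 2 pairwise wins.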